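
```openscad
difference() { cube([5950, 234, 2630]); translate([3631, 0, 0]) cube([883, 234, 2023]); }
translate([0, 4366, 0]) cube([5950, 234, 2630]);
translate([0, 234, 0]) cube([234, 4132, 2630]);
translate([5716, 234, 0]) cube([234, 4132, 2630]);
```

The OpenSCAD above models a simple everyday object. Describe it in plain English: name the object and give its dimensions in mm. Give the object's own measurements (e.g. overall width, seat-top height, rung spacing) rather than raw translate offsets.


A single room: four walls, each 2630 mm tall and 234 mm thick, enclosing an outside footprint 5950×4600 mm (x × y), no floor or roof. The front and back walls (−y and +y sides) run the full x-width; the side walls fit between their inner faces. A door opening 883 mm wide and 2023 mm tall is cut through the front wall from the floor up, its −x edge 3631 mm from the wall's −x end.


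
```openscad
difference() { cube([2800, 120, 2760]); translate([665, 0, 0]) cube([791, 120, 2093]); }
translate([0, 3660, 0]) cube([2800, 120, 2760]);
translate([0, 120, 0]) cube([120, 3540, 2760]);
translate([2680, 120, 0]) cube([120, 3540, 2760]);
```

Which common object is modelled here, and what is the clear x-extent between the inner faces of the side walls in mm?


A single room. The interior width is 2560 mm.

Four walls enclosing a rectangle with a door in the front wall — a room. Outside width 2800 minus two 120 mm walls gives 2560 mm.


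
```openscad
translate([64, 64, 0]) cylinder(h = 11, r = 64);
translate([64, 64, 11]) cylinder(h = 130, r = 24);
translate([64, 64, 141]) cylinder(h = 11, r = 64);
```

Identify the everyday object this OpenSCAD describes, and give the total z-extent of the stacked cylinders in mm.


A spool. The overall height is 152 mm.

Three coaxial cylinders, large–small–large — a spool. Two 11 mm flanges and a 130 mm core give 11 + 130 + 11 = 152 mm.


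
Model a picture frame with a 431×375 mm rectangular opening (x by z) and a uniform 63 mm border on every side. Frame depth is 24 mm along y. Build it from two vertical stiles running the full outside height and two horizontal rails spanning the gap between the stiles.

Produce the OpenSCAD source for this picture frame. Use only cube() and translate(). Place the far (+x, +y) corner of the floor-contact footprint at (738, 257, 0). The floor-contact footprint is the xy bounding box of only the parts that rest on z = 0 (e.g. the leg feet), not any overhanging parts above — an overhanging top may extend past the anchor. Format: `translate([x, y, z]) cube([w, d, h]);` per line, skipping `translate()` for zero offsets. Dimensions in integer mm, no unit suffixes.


translate([181, 233, 0]) cube([63, 24, 501]);
translate([675, 233, 0]) cube([63, 24, 501]);
translate([244, 233, 0]) cube([431, 24, 63]);
translate([244, 233, 438]) cube([431, 24, 63]);


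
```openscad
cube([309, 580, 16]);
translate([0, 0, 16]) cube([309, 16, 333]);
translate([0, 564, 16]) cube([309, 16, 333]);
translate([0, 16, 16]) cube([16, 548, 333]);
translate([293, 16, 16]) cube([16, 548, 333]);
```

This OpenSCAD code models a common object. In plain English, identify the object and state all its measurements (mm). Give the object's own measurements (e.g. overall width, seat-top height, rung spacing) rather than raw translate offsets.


An open-topped rectangular box: outside dimensions 309×580×349 mm, with a uniform wall and base thickness of 16 mm. The base is a full 309×580 slab on the floor; four walls sit on top of the base. The front and back walls (the −y and +y sides) span the full width; the two side walls fit between them.


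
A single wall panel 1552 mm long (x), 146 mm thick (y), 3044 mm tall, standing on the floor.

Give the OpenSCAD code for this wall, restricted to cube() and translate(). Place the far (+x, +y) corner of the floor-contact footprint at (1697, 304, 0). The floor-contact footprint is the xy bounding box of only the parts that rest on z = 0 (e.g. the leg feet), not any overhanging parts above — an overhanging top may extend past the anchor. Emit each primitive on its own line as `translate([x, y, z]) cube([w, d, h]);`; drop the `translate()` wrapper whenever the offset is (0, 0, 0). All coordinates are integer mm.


translate([145, 158, 0]) cube([1552, 146, 3044]);


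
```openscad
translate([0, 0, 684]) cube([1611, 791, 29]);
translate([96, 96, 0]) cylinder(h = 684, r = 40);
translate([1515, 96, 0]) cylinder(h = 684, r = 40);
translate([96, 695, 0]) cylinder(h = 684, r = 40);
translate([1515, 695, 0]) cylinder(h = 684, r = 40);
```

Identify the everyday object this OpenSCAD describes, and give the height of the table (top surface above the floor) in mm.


A table. The table height is 713 mm.

A 1611×791×29 slab sits at z = 684 on four Ø80 mm round legs — a table. The top surface is at 684 + 29 = 713 mm.


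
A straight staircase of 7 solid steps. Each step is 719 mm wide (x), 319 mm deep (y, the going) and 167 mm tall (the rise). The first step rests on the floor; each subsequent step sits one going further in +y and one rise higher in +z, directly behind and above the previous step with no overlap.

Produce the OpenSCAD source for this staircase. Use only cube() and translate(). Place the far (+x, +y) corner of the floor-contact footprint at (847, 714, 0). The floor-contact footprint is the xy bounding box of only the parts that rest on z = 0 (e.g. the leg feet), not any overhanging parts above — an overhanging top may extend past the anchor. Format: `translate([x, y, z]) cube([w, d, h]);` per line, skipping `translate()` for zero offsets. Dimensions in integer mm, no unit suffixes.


translate([128, 395, 0]) cube([719, 319, 167]);
translate([128, 714, 167]) cube([719, 319, 167]);
translate([128, 1033, 334]) cube([719, 319, 167]);
translate([128, 1352, 501]) cube([719, 319, 167]);
translate([128, 1671, 668]) cube([719, 319, 167]);
translate([128, 1990, 835]) cube([719, 319, 167]);
translate([128, 2309, 1002]) cube([719, 319, 167]);


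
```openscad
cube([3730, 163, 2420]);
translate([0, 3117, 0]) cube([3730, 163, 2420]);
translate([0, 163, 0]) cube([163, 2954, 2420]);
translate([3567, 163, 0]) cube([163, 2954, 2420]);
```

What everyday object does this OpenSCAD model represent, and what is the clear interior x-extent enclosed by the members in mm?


A house (or room) frame. The interior width is 3404 mm.

Four 2420 mm walls enclosing a rectangle with no floor or roof — a room or house frame. Outside width is 3730 mm and wall thickness is 163 mm, so the interior width is 3730 − 2 × 163 = 3404 mm.


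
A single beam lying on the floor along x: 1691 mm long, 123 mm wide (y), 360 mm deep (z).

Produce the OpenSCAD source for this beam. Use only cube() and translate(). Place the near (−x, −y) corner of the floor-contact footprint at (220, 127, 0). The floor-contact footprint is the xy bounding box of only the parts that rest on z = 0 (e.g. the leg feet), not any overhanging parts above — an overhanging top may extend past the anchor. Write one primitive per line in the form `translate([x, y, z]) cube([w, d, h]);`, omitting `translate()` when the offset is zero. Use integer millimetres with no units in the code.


translate([220, 127, 0]) cube([1691, 123, 360]);


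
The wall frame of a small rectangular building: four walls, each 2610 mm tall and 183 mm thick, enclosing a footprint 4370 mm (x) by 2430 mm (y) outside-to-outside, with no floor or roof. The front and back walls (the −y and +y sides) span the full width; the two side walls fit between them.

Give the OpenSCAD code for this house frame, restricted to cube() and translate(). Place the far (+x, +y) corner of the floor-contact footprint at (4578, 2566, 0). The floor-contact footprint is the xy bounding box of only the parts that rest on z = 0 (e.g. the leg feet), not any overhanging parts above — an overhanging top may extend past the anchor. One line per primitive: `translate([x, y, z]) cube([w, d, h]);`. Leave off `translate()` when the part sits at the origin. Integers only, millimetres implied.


translate([208, 136, 0]) cube([4370, 183, 2610]);
translate([208, 2383, 0]) cube([4370, 183, 2610]);
translate([208, 319, 0]) cube([183, 2064, 2610]);
translate([4395, 319, 0]) cube([183, 2064, 2610]);


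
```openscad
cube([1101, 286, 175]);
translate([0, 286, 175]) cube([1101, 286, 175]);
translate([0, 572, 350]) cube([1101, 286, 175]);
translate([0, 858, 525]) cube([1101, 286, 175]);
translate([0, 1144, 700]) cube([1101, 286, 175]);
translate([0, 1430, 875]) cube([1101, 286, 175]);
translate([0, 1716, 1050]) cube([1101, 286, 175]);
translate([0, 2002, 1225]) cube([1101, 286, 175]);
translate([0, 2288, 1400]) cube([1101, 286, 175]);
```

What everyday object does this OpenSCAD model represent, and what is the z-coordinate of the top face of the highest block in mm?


A staircase. The total rise is 1575 mm.

9 identical blocks, each offset up and back from the previous — a staircase. Each step is 175 mm tall and there are 9 of them, so the total rise is 9 × 175 = 1575 mm.


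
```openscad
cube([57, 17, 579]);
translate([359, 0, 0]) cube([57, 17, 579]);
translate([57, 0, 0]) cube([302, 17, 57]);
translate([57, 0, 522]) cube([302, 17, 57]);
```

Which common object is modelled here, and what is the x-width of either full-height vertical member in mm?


A picture frame. The border width is 57 mm.

Four thin pieces enclosing a rectangular opening — a picture frame. The two full-height stiles are 579 mm tall; the top rail sits at z = 522 and is 57 mm tall, so the border above the opening is 579 − 522 = 57 mm, matching the stile x-width.


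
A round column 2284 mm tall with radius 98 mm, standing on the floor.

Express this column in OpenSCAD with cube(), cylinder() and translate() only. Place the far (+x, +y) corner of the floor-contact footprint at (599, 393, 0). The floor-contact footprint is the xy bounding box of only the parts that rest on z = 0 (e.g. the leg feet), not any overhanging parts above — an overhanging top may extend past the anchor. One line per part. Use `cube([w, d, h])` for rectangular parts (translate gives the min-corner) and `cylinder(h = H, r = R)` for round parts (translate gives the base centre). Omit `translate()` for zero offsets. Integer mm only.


translate([501, 295, 0]) cylinder(h = 2284, r = 98);


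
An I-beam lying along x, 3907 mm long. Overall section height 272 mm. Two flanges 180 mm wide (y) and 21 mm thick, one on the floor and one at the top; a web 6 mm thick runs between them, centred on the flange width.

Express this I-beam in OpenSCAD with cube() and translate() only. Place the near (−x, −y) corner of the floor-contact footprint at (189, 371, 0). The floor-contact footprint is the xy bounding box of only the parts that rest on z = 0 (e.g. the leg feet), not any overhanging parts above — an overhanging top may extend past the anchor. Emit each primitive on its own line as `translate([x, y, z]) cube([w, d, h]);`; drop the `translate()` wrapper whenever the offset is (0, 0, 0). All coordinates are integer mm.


translate([189, 371, 0]) cube([3907, 180, 21]);
translate([189, 458, 21]) cube([3907, 6, 230]);
translate([189, 371, 251]) cube([3907, 180, 21]);


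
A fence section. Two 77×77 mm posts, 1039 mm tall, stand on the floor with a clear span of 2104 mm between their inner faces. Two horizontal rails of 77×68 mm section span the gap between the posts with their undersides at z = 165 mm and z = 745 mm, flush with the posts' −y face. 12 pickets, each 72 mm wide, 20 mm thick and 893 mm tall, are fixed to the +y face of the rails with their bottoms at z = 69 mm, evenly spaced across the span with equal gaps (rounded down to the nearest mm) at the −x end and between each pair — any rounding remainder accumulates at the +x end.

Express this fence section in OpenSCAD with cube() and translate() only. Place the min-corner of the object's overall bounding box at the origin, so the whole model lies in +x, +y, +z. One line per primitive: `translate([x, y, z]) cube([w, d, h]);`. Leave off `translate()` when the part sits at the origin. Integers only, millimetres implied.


cube([77, 77, 1039]);
translate([2181, 0, 0]) cube([77, 77, 1039]);
translate([77, 0, 165]) cube([2104, 77, 68]);
translate([77, 0, 745]) cube([2104, 77, 68]);
translate([172, 77, 69]) cube([72, 20, 893]);
translate([339, 77, 69]) cube([72, 20, 893]);
translate([506, 77, 69]) cube([72, 20, 893]);
translate([673, 77, 69]) cube([72, 20, 893]);
translate([840, 77, 69]) cube([72, 20, 893]);
translate([1007, 77, 69]) cube([72, 20, 893]);
translate([1174, 77, 69]) cube([72, 20, 893]);
translate([1341, 77, 69]) cube([72, 20, 893]);
translate([1508, 77, 69]) cube([72, 20, 893]);
translate([1675, 77, 69]) cube([72, 20, 893]);
translate([1842, 77, 69]) cube([72, 20, 893]);
translate([2009, 77, 69]) cube([72, 20, 893]);


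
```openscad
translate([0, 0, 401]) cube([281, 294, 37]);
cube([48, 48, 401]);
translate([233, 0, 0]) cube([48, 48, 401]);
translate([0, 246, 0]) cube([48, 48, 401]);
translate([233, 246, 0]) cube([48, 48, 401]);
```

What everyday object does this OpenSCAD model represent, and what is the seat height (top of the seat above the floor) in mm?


A stool. The seat height is 438 mm.

A 281×294×37 slab at z = 401 on four corner posts — a stool. The seat top is 401 + 37 = 438 mm.


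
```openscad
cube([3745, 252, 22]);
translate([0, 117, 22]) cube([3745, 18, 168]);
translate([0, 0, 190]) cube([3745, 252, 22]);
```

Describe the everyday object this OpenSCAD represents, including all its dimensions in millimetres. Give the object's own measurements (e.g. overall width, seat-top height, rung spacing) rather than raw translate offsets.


An I-beam lying along x, 3745 mm long. Overall section height 212 mm. Two flanges 252 mm wide (y) and 22 mm thick, one on the floor and one at the top; a web 18 mm thick runs between them, centred on the flange width.


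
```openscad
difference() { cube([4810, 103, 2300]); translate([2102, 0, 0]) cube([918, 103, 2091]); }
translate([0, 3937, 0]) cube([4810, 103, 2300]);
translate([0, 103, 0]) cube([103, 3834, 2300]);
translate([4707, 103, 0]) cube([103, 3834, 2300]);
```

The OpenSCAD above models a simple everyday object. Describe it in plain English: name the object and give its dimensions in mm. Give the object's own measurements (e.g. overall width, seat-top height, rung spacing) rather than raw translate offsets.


A single room: four walls, each 2300 mm tall and 103 mm thick, enclosing an outside footprint 4810×4040 mm (x × y), no floor or roof. The front and back walls (−y and +y sides) run the full x-width; the side walls fit between their inner faces. A door opening 918 mm wide and 2091 mm tall is cut through the front wall from the floor up, its −x edge 2102 mm from the wall's −x end.


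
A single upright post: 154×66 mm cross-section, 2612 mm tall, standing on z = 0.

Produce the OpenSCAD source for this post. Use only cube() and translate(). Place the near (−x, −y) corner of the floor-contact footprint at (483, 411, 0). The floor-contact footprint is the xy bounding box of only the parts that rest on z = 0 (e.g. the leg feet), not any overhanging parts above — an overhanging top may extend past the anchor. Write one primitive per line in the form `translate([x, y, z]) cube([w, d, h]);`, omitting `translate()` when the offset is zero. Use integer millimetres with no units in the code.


translate([483, 411, 0]) cube([154, 66, 2612]);


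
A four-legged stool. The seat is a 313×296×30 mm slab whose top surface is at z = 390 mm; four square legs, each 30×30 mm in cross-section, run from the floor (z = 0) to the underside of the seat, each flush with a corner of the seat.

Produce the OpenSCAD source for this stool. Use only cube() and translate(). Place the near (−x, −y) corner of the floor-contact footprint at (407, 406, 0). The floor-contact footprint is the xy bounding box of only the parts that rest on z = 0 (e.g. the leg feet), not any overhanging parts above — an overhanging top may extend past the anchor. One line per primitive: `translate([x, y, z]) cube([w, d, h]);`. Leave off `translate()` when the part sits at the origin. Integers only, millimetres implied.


translate([407, 406, 360]) cube([313, 296, 30]);
translate([407, 406, 0]) cube([30, 30, 360]);
translate([690, 406, 0]) cube([30, 30, 360]);
translate([407, 672, 0]) cube([30, 30, 360]);
translate([690, 672, 0]) cube([30, 30, 360]);


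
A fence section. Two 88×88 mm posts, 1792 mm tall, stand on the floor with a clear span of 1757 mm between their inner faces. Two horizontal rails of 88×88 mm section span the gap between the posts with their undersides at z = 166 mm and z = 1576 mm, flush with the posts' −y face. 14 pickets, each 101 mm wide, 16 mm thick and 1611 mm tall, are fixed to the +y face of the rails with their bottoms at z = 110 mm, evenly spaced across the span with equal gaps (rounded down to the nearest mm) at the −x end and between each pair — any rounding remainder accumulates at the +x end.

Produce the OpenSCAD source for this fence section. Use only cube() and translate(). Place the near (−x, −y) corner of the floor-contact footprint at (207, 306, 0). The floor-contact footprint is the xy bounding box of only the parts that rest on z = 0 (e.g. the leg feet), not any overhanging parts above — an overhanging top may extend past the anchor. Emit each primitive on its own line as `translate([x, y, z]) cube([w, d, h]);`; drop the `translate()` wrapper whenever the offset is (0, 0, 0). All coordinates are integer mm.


translate([207, 306, 0]) cube([88, 88, 1792]);
translate([2052, 306, 0]) cube([88, 88, 1792]);
translate([295, 306, 166]) cube([1757, 88, 88]);
translate([295, 306, 1576]) cube([1757, 88, 88]);
translate([317, 394, 110]) cube([101, 16, 1611]);
translate([440, 394, 110]) cube([101, 16, 1611]);
translate([563, 394, 110]) cube([101, 16, 1611]);
translate([686, 394, 110]) cube([101, 16, 1611]);
translate([809, 394, 110]) cube([101, 16, 1611]);
translate([932, 394, 110]) cube([101, 16, 1611]);
translate([1055, 394, 110]) cube([101, 16, 1611]);
translate([1178, 394, 110]) cube([101, 16, 1611]);
translate([1301, 394, 110]) cube([101, 16, 1611]);
translate([1424, 394, 110]) cube([101, 16, 1611]);
translate([1547, 394, 110]) cube([101, 16, 1611]);
translate([1670, 394, 110]) cube([101, 16, 1611]);
translate([1793, 394, 110]) cube([101, 16, 1611]);
translate([1916, 394, 110]) cube([101, 16, 1611]);


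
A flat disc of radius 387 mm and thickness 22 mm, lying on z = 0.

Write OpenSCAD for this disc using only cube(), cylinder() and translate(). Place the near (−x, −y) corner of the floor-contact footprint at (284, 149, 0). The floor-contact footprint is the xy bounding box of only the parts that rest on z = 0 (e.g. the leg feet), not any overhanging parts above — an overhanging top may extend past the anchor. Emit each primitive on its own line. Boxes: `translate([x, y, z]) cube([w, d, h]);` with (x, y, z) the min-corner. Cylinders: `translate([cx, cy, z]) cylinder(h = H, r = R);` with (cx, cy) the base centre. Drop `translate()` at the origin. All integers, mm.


translate([671, 536, 0]) cylinder(h = 22, r = 387);


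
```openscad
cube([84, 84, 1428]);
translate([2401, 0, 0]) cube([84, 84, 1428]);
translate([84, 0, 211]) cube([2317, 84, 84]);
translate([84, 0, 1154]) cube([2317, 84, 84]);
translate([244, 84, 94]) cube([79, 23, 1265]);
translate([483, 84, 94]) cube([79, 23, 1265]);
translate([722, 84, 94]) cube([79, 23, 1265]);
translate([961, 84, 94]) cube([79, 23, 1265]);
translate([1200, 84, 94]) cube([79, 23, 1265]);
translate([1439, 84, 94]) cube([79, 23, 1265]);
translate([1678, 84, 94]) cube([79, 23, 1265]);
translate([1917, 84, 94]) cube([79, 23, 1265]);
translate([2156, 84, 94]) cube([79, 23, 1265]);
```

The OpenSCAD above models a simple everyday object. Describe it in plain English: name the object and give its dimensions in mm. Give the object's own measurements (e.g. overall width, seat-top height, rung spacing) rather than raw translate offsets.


A fence section. Two 84×84 mm posts, 1428 mm tall, stand on the floor with a clear span of 2317 mm between their inner faces. Two horizontal rails of 84×84 mm section span the gap between the posts with their undersides at z = 211 mm and z = 1154 mm, flush with the posts' −y face. 9 pickets, each 79 mm wide, 23 mm thick and 1265 mm tall, are fixed to the +y face of the rails with their bottoms at z = 94 mm, spaced across the span with a 160 mm gap after the −x post and between neighbouring pickets, with 166 mm left before the +x post.


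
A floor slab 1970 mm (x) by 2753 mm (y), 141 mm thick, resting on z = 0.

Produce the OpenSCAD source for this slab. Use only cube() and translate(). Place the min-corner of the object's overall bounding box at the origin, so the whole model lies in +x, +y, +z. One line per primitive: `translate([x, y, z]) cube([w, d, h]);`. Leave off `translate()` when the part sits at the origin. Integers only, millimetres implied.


cube([1970, 2753, 141]);


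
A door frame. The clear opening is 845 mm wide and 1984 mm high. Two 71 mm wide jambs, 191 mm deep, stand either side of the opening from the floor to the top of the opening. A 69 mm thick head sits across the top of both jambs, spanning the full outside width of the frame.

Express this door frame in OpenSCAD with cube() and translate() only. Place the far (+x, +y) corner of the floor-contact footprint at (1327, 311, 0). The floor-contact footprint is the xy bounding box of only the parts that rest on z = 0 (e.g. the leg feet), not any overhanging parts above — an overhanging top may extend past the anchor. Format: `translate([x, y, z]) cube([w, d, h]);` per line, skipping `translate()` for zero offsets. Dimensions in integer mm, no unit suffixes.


translate([340, 120, 0]) cube([71, 191, 1984]);
translate([1256, 120, 0]) cube([71, 191, 1984]);
translate([340, 120, 1984]) cube([987, 191, 69]);


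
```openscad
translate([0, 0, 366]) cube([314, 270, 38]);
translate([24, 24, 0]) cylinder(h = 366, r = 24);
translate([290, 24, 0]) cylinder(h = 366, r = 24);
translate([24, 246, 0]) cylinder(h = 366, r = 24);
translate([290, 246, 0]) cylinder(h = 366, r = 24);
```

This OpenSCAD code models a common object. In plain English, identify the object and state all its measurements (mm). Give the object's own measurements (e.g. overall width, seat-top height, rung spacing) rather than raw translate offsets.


A four-legged stool. The seat is a 314×270×38 mm slab whose top surface is at z = 404 mm; four round legs, each 48 mm in diameter, run from the floor (z = 0) to the underside of the seat, each leg's axis is inset half a diameter from the nearest pair of seat edges (so the leg's bounding box is flush with the corner).


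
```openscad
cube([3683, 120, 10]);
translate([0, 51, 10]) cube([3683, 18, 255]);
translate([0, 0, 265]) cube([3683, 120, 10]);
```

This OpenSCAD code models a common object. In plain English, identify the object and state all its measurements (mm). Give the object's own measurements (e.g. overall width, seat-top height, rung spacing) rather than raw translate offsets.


An I-beam lying along x, 3683 mm long. Overall section height 275 mm. Two flanges 120 mm wide (y) and 10 mm thick, one on the floor and one at the top; a web 18 mm thick runs between them, centred on the flange width.


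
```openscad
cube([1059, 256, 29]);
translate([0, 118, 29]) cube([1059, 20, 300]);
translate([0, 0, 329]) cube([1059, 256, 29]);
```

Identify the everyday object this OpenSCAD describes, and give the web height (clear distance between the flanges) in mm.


An I-beam. The web height is 300 mm.

Two wide flanges with a thin centred web — an I-beam. Overall 358 mm minus two 29 mm flanges gives a web of 358 − 2·29 = 300 mm.


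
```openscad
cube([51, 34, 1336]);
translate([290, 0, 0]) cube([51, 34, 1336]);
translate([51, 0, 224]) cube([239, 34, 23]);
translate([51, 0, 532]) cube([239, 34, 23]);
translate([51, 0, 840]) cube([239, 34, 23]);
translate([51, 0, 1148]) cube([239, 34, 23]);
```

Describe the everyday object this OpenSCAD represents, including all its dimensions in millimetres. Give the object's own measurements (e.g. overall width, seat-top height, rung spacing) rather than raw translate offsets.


A straight ladder. Two 51×34 mm vertical rails, 1336 mm tall, stand 341 mm apart (outside-to-outside) with their front faces coplanar on the −y side. 4 rungs, each 34 mm deep and 23 mm tall, span between the inner faces of the rails, front faces flush with the rails. The lowest rung's underside is at z = 224 mm and rungs are spaced 308 mm apart (underside to underside).


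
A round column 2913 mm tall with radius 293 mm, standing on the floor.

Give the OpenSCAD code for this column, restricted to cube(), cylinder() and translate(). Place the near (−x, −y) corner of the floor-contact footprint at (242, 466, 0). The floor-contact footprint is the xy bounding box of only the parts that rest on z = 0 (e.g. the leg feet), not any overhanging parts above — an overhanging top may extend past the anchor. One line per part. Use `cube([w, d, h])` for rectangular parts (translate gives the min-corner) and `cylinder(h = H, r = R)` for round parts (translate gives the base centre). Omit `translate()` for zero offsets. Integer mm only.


translate([535, 759, 0]) cylinder(h = 2913, r = 293);


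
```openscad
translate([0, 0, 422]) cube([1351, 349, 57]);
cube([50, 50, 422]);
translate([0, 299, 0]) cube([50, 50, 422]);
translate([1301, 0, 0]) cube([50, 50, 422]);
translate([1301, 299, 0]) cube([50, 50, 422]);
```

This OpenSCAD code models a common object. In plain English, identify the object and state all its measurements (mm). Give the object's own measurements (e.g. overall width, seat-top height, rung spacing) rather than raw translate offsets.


A bench: a 1351×349 mm seat slab, 57 mm thick, top at z = 479 mm, on four 50×50 mm square legs flush with the seat corners and standing on z = 0.


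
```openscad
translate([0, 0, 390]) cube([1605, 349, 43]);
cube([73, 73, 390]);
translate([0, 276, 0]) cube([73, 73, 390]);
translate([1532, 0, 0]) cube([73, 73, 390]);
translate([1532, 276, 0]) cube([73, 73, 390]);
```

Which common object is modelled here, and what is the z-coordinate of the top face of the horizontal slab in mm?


A bench. The seat-top height is 433 mm.

A long slab on four corner posts — a bench. The slab sits at z = 390 with thickness 43, so the top is 390 + 43 = 433 mm.


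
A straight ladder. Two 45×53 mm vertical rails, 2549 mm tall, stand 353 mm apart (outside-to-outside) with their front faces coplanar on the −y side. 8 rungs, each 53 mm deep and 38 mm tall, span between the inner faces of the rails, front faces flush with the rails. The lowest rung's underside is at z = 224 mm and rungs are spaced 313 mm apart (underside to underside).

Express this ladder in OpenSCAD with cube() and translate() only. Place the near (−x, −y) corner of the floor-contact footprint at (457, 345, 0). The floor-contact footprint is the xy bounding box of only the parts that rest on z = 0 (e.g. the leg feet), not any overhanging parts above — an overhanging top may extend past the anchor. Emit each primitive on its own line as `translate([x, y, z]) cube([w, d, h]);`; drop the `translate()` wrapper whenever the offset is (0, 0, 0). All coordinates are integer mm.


translate([457, 345, 0]) cube([45, 53, 2549]);
translate([765, 345, 0]) cube([45, 53, 2549]);
translate([502, 345, 224]) cube([263, 53, 38]);
translate([502, 345, 537]) cube([263, 53, 38]);
translate([502, 345, 850]) cube([263, 53, 38]);
translate([502, 345, 1163]) cube([263, 53, 38]);
translate([502, 345, 1476]) cube([263, 53, 38]);
translate([502, 345, 1789]) cube([263, 53, 38]);
translate([502, 345, 2102]) cube([263, 53, 38]);
translate([502, 345, 2415]) cube([263, 53, 38]);


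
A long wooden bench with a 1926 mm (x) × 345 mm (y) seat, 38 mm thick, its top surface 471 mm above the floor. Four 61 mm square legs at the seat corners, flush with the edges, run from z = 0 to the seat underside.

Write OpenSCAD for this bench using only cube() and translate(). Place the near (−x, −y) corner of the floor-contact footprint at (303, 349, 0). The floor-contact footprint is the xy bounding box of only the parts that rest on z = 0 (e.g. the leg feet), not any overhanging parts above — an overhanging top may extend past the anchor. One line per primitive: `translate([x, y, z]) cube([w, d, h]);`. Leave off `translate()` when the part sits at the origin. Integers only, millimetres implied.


translate([303, 349, 433]) cube([1926, 345, 38]);
translate([303, 349, 0]) cube([61, 61, 433]);
translate([303, 633, 0]) cube([61, 61, 433]);
translate([2168, 349, 0]) cube([61, 61, 433]);
translate([2168, 633, 0]) cube([61, 61, 433]);


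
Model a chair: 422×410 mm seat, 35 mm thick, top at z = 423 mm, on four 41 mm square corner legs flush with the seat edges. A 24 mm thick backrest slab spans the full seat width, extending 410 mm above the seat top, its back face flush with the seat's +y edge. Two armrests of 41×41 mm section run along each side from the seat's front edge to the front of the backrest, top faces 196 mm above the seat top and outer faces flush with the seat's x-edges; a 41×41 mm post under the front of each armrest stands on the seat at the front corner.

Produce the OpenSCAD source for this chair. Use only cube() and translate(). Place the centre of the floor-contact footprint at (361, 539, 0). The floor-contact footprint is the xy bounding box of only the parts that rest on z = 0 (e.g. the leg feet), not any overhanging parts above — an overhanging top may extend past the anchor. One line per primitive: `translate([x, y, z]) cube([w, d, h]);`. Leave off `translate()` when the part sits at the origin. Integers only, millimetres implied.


translate([150, 334, 388]) cube([422, 410, 35]);
translate([150, 334, 0]) cube([41, 41, 388]);
translate([531, 334, 0]) cube([41, 41, 388]);
translate([150, 703, 0]) cube([41, 41, 388]);
translate([531, 703, 0]) cube([41, 41, 388]);
translate([150, 720, 423]) cube([422, 24, 410]);
translate([150, 334, 578]) cube([41, 386, 41]);
translate([531, 334, 578]) cube([41, 386, 41]);
translate([150, 334, 423]) cube([41, 41, 155]);
translate([531, 334, 423]) cube([41, 41, 155]);


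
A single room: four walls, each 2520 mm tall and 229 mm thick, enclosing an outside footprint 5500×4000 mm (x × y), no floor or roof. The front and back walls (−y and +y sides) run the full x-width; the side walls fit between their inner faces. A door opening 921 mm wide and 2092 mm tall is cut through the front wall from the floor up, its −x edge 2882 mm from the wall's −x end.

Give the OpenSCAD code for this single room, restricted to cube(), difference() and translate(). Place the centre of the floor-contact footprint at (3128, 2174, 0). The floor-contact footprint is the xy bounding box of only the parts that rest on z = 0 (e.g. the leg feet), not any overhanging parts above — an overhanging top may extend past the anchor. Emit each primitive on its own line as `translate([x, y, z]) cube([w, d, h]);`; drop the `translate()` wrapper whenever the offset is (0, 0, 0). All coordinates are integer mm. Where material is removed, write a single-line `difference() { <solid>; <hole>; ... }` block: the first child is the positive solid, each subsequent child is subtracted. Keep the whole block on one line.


difference() { translate([378, 174, 0]) cube([5500, 229, 2520]); translate([3260, 174, 0]) cube([921, 229, 2092]); }
translate([378, 3945, 0]) cube([5500, 229, 2520]);
translate([378, 403, 0]) cube([229, 3542, 2520]);
translate([5649, 403, 0]) cube([229, 3542, 2520]);


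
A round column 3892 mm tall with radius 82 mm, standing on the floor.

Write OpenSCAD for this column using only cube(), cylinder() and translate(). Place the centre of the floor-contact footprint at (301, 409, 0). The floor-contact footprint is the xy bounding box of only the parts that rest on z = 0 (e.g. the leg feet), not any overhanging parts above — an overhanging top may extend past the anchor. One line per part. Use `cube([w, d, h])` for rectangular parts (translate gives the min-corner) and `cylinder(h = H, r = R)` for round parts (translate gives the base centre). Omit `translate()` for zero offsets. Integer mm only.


translate([301, 409, 0]) cylinder(h = 3892, r = 82);


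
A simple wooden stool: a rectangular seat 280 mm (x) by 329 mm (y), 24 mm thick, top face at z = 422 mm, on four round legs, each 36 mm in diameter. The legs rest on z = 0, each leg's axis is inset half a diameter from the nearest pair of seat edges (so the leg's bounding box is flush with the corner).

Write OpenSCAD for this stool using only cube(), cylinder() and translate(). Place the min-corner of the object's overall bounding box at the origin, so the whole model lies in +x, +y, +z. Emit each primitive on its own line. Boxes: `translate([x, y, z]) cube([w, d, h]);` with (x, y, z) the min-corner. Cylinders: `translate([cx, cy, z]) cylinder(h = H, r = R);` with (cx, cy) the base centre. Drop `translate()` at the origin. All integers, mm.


// leg_h = 422 - 24 = 398
translate([0, 0, 398]) cube([280, 329, 24]);
translate([18, 18, 0]) cylinder(h = 398, r = 18);
translate([262, 18, 0]) cylinder(h = 398, r = 18);
translate([18, 311, 0]) cylinder(h = 398, r = 18);
translate([262, 311, 0]) cylinder(h = 398, r = 18);


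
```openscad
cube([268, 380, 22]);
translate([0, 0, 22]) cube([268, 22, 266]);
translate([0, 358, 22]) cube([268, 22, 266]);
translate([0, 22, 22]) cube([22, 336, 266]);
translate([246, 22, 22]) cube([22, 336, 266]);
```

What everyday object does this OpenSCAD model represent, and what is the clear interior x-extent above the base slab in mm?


An open box. The internal width is 224 mm.

A 268×380 base slab with four walls standing on it — an open box. The base is 268 mm wide and the walls are 22 mm thick, so the internal width is 268 − 2 × 22 = 224 mm.


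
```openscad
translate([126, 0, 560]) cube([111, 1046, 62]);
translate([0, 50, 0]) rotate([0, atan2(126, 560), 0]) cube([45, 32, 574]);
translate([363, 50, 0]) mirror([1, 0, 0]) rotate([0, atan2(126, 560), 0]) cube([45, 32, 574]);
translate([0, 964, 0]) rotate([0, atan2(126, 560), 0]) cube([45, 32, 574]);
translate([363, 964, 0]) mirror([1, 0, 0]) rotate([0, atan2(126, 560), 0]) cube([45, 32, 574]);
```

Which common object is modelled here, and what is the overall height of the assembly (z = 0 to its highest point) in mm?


A sawhorse. The overall height is 622 mm.

A beam across two mirrored pairs of raked legs — a sawhorse. The beam's underside is at z = 560 (matching the legs' vertical rise in atan2(126, 560)) and the beam is 62 mm tall, so its top is at 560 + 62 = 622 mm. The raked legs top out at the beam's underside, so that is the highest point.


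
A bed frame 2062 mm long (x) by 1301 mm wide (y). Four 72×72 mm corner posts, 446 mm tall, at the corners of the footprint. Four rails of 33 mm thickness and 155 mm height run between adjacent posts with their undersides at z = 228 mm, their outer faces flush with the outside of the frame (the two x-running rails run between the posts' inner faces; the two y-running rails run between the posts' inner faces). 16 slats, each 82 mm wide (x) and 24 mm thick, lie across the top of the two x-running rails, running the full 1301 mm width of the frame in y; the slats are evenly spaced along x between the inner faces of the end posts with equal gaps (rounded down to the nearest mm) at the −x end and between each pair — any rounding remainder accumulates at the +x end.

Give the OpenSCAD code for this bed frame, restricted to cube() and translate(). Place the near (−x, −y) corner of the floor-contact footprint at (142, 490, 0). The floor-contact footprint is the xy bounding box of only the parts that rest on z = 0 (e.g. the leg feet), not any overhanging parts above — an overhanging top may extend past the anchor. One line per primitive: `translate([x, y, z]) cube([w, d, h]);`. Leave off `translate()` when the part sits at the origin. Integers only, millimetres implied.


translate([142, 490, 0]) cube([72, 72, 446]);
translate([142, 1719, 0]) cube([72, 72, 446]);
translate([2132, 490, 0]) cube([72, 72, 446]);
translate([2132, 1719, 0]) cube([72, 72, 446]);
translate([214, 490, 228]) cube([1918, 33, 155]);
translate([214, 1758, 228]) cube([1918, 33, 155]);
translate([142, 562, 228]) cube([33, 1157, 155]);
translate([2171, 562, 228]) cube([33, 1157, 155]);
translate([249, 490, 383]) cube([82, 1301, 24]);
translate([366, 490, 383]) cube([82, 1301, 24]);
translate([483, 490, 383]) cube([82, 1301, 24]);
translate([600, 490, 383]) cube([82, 1301, 24]);
translate([717, 490, 383]) cube([82, 1301, 24]);
translate([834, 490, 383]) cube([82, 1301, 24]);
translate([951, 490, 383]) cube([82, 1301, 24]);
translate([1068, 490, 383]) cube([82, 1301, 24]);
translate([1185, 490, 383]) cube([82, 1301, 24]);
translate([1302, 490, 383]) cube([82, 1301, 24]);
translate([1419, 490, 383]) cube([82, 1301, 24]);
translate([1536, 490, 383]) cube([82, 1301, 24]);
translate([1653, 490, 383]) cube([82, 1301, 24]);
translate([1770, 490, 383]) cube([82, 1301, 24]);
translate([1887, 490, 383]) cube([82, 1301, 24]);
translate([2004, 490, 383]) cube([82, 1301, 24]);


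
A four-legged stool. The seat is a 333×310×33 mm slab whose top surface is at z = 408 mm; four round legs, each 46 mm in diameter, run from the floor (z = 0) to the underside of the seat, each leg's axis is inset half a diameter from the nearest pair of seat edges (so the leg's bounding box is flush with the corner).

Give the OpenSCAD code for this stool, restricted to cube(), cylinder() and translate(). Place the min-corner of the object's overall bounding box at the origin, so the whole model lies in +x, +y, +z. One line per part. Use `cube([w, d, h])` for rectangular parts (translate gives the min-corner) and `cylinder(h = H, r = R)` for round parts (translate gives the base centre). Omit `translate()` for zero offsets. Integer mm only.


// leg_h = 408 - 33 = 375
translate([0, 0, 375]) cube([333, 310, 33]);
translate([23, 23, 0]) cylinder(h = 375, r = 23);
translate([310, 23, 0]) cylinder(h = 375, r = 23);
translate([23, 287, 0]) cylinder(h = 375, r = 23);
translate([310, 287, 0]) cylinder(h = 375, r = 23);


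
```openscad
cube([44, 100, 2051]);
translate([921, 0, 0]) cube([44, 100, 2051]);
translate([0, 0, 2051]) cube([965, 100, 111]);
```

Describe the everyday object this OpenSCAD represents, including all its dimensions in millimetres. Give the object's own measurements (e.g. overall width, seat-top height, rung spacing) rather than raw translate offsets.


A door frame. The clear opening is 877 mm wide and 2051 mm high. Two 44 mm wide jambs, 100 mm deep, stand either side of the opening from the floor to the top of the opening. A 111 mm thick head sits across the top of both jambs, spanning the full outside width of the frame.


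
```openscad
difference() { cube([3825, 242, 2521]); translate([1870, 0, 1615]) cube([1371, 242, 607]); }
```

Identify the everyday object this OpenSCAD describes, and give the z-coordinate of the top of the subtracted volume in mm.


A wall with a window opening. The window head height is 2222 mm.

A wall with a rectangular opening subtracted — a window. Sill at z = 1615, opening 607 mm tall, so the head is at 1615 + 607 = 2222 mm.


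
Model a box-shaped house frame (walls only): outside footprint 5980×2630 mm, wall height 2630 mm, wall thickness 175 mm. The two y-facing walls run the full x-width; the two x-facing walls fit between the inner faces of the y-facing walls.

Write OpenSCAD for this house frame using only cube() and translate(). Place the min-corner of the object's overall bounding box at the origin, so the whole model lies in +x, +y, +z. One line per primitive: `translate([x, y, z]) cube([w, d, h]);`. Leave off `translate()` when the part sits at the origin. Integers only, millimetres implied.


cube([5980, 175, 2630]);
translate([0, 2455, 0]) cube([5980, 175, 2630]);
translate([0, 175, 0]) cube([175, 2280, 2630]);
translate([5805, 175, 0]) cube([175, 2280, 2630]);
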